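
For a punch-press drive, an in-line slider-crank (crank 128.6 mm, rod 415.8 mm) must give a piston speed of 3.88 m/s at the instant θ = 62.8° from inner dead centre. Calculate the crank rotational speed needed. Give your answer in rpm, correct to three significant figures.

282

For an in-line slider-crank, |v_piston| = rω|sinθ|·[1 + r cosθ/√(L² − r² sin²θ)].
With r = 0.1286 m, L = 0.4158 m, θ = 62.8°: the bracketed kinematic factor |dx/dθ| = 0.1312 m.
ω = v/|dx/dθ| = 3.88/0.1312 = 29.574 rad/s.
N = 60ω/(2π) = 282.41 rpm.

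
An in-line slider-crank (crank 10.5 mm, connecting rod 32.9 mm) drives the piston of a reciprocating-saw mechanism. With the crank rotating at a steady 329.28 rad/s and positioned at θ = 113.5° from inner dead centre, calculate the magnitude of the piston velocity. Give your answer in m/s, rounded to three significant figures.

ω = 329.3 rad/s
For an in-line slider-crank, x = r cosθ + √(L² − r² sin²θ), so v = −rω sinθ·[1 + r cosθ/√(L² − r² sin²θ)].
With r = 0.0105 m, L = 0.0329 m, θ = 113.5°: √(L² − r² sin²θ) = 0.031459 m.
v = −0.0105·329.3·0.91706·[1 + 0.0105·-0.39875/0.031459] = -2.7487 m/s.
|v| = 2.7487 m/s.

2.75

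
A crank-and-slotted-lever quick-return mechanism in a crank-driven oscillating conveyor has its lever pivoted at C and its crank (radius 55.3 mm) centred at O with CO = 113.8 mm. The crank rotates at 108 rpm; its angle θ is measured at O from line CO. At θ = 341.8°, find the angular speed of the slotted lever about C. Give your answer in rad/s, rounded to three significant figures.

3.65

ω = 11.31 rad/s (from 108 rpm).
Crank pin A relative to C: A = (d + r cosθ, r sinθ); lever angle φ = atan2(r sinθ, d + r cosθ).
Differentiating tanφ: φ̇ = rω(d cosθ + r)/(d² + r² + 2dr cosθ).
d² + r² + 2dr cosθ = |CA|² = 0.0279651 m²;  d cosθ + r = +0.16341 m.
|ω_lever| = |0.0553·11.31·+0.16341| / 0.0279651 = 3.6545 rad/s.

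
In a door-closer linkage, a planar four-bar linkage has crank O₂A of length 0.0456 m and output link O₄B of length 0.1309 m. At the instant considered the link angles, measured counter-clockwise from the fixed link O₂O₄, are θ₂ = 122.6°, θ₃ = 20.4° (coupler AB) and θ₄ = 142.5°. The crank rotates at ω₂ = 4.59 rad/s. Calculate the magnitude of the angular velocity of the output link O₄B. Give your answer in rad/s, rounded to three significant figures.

1.84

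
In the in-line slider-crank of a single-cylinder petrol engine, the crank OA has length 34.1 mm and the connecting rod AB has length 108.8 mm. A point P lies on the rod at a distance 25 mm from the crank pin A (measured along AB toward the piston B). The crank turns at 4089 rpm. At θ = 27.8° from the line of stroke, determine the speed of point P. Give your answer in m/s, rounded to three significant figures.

ω = 428.2 rad/s.  Crank-pin speed |V_A| = rω = 14.602 m/s, perpendicular to OA.
Rod angle: sinφ = −(r/L) sinθ ⇒ φ = -8.405°; ω_rod = −rω cosθ/√(L²−r²sin²θ) = -120 rad/s.
V_P = V_A + ω_rod × AP, with AP = 0.025 m along the rod.
Components: V_Px = −rω sinθ − a·ω_rod·sinφ = -7.2485 m/s;  V_Py = rω cosθ + a·ω_rod·cosφ = +9.9484 m/s.
|V_P| = √(V_Px² + V_Py²) = 12.309 m/s.

12.3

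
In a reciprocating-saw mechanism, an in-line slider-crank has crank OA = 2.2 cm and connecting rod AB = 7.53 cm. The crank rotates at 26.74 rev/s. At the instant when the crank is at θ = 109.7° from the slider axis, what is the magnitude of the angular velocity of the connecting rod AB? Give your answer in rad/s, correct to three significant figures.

17.2

ω = 168 rad/s (converted from 26.74 rev/s).
The rod makes angle φ with the slider axis where L sinφ = r sinθ; differentiating, L cosφ·φ̇ = r ω cosθ.
L cosφ = √(L² − r² sin²θ) = 0.072395 m.
|ω_rod| = r ω |cosθ| / √(L² − r² sin²θ) = 0.022·168·0.33710/0.072395 = 17.211 rad/s.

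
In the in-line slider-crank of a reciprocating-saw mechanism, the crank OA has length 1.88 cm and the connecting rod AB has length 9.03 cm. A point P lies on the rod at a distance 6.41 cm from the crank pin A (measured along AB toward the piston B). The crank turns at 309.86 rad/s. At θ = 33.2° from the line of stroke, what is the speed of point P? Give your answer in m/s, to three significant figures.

3.86

ω = 309.9 rad/s.  Crank-pin speed |V_A| = rω = 5.8254 m/s, perpendicular to OA.
Rod angle: sinφ = −(r/L) sinθ ⇒ φ = -6.546°; ω_rod = −rω cosθ/√(L²−r²sin²θ) = -54.335 rad/s.
V_P = V_A + ω_rod × AP, with AP = 0.0641 m along the rod.
Components: V_Px = −rω sinθ − a·ω_rod·sinφ = -3.5868 m/s;  V_Py = rω cosθ + a·ω_rod·cosφ = +1.4143 m/s.
|V_P| = √(V_Px² + V_Py²) = 3.8556 m/s.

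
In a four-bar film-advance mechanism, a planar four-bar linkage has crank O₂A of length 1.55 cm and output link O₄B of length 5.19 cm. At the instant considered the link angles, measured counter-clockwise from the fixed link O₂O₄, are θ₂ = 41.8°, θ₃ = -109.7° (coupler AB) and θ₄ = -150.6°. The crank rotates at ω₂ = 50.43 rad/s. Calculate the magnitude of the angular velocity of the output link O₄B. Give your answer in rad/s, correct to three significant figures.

11.0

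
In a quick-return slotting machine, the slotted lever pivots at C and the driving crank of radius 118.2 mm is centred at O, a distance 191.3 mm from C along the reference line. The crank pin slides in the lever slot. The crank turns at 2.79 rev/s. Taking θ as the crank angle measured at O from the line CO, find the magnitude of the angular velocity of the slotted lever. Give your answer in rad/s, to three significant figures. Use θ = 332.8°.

ω = 17.53 rad/s (from 2.79 rev/s).
Crank pin A relative to C: A = (d + r cosθ, r sinθ); lever angle φ = atan2(r sinθ, d + r cosθ).
Differentiating tanφ: φ̇ = rω(d cosθ + r)/(d² + r² + 2dr cosθ).
d² + r² + 2dr cosθ = |CA|² = 0.0907893 m²;  d cosθ + r = +0.28835 m.
|ω_lever| = |0.1182·17.53·+0.28835| / 0.0907893 = 6.5808 rad/s.

6.58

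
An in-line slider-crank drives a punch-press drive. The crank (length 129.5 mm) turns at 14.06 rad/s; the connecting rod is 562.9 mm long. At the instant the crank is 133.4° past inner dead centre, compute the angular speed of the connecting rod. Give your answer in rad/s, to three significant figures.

2.25

ω = 14.06 rad/s
The rod makes angle φ with the slider axis where L sinφ = r sinθ; differentiating, L cosφ·φ̇ = r ω cosθ.
L cosφ = √(L² − r² sin²θ) = 0.55498 m.
|ω_rod| = r ω |cosθ| / √(L² − r² sin²θ) = 0.1295·14.06·0.68709/0.55498 = 2.2542 rad/s.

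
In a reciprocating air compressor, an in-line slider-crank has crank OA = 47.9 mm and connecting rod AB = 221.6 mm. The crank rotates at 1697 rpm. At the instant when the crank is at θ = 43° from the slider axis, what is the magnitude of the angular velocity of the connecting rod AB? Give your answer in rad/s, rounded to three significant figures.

28.4

ω = 177.7 rad/s (converted from 1697 rpm).
The rod makes angle φ with the slider axis where L sinφ = r sinθ; differentiating, L cosφ·φ̇ = r ω cosθ.
L cosφ = √(L² − r² sin²θ) = 0.21918 m.
|ω_rod| = r ω |cosθ| / √(L² − r² sin²θ) = 0.0479·177.7·0.73135/0.21918 = 28.404 rad/s.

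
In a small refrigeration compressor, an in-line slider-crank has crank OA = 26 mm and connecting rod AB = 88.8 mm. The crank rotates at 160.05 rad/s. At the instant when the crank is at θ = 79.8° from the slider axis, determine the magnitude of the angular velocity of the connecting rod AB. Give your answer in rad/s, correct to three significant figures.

ω = 160.1 rad/s
The rod makes angle φ with the slider axis where L sinφ = r sinθ; differentiating, L cosφ·φ̇ = r ω cosθ.
L cosφ = √(L² − r² sin²θ) = 0.085033 m.
|ω_rod| = r ω |cosθ| / √(L² − r² sin²θ) = 0.026·160.1·0.17708/0.085033 = 8.6661 rad/s.

8.67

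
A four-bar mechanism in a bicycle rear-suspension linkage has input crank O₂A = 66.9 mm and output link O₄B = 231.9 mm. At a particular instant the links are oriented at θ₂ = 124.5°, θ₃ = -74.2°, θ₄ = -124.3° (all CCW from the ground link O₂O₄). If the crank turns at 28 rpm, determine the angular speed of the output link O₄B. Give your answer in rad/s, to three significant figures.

0.354

ω₂ = 2.932 rad/s (from 28 rpm).
Differentiating the loop-closure r₂e^{iθ₂}+r₃e^{iθ₃}=r₁+r₄e^{iθ₄} gives r₂ω₂e^{iθ₂}+r₃ω₃e^{iθ₃}=r₄ω₄e^{iθ₄}.
Eliminating the other unknown: ω₄ = r₂ω₂ sin(θ₂−θ₃) / [r₄ sin(θ₄−θ₃)].
Numerator sine = -0.32061; denominator sine = -0.76717.
Result = 0.0669·2.932·(-0.32061) / (0.2319·(-0.76717)) = +0.35351 rad/s; magnitude 0.35351 rad/s.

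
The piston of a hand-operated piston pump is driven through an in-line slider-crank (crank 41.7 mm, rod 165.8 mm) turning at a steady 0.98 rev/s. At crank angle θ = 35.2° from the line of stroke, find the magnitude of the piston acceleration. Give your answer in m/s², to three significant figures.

ω = 2π·0.98 = 6.158 rad/s
x(θ) = r cosθ + √(L² − r² sin²θ); with ω constant, a = ω²·d²x/dθ².
d²x/dθ² = −r cosθ − r²(cos2θ)/√u − r⁴ sin²2θ/(4u^{3/2}),  u = L² − r² sin²θ = 0.0269119 m².
Substituting r = 0.0417 m, L = 0.1658 m, θ = 35.2°: d²x/dθ² = -0.037783 m.
a = ω²·d²x/dθ² = (6.158)²·(-0.037783) = -1.4325 m/s²;  |a| = 1.4325 m/s².

1.43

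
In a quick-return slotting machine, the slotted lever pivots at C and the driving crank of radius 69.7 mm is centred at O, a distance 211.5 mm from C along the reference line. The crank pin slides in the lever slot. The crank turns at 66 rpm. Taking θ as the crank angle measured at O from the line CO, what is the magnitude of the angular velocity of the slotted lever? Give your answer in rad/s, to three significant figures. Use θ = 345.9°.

1.69

ω = 6.912 rad/s (from 66 rpm).
Crank pin A relative to C: A = (d + r cosθ, r sinθ); lever angle φ = atan2(r sinθ, d + r cosθ).
Differentiating tanφ: φ̇ = rω(d cosθ + r)/(d² + r² + 2dr cosθ).
d² + r² + 2dr cosθ = |CA|² = 0.0781852 m²;  d cosθ + r = +0.27483 m.
|ω_lever| = |0.0697·6.912·+0.27483| / 0.0781852 = 1.6933 rad/s.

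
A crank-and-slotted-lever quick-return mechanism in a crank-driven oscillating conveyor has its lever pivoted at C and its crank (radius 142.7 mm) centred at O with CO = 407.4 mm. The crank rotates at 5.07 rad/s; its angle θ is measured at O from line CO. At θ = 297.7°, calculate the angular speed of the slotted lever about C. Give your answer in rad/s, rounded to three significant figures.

0.999

ω = 5.07 rad/s
Crank pin A relative to C: A = (d + r cosθ, r sinθ); lever angle φ = atan2(r sinθ, d + r cosθ).
Differentiating tanφ: φ̇ = rω(d cosθ + r)/(d² + r² + 2dr cosθ).
d² + r² + 2dr cosθ = |CA|² = 0.240386 m²;  d cosθ + r = +0.33208 m.
|ω_lever| = |0.1427·5.07·+0.33208| / 0.240386 = 0.99945 rad/s.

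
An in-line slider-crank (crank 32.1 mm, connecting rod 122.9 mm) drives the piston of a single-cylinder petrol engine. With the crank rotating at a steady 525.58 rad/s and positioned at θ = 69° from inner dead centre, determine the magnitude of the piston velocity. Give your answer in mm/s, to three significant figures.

17300

ω = 525.6 rad/s
For an in-line slider-crank, x = r cosθ + √(L² − r² sin²θ), so v = −rω sinθ·[1 + r cosθ/√(L² − r² sin²θ)].
With r = 0.0321 m, L = 0.1229 m, θ = 69°: √(L² − r² sin²θ) = 0.11919 m.
v = −0.0321·525.6·0.93358·[1 + 0.0321·0.35837/0.11919] = -17.271 m/s.
|v| = 17.271 m/s = 17271 mm/s.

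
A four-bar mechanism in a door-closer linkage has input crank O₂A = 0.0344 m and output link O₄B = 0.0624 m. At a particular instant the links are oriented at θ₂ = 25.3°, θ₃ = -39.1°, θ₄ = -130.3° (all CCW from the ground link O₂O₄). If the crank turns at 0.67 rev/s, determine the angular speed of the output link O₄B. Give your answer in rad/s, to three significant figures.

2.09

ω₂ = 4.21 rad/s (from 0.67 rev/s).
Differentiating the loop-closure r₂e^{iθ₂}+r₃e^{iθ₃}=r₁+r₄e^{iθ₄} gives r₂ω₂e^{iθ₂}+r₃ω₃e^{iθ₃}=r₄ω₄e^{iθ₄}.
Eliminating the other unknown: ω₄ = r₂ω₂ sin(θ₂−θ₃) / [r₄ sin(θ₄−θ₃)].
Numerator sine = +0.90183; denominator sine = -0.99978.
Result = 0.0344·4.21·(+0.90183) / (0.0624·(-0.99978)) = -2.0934 rad/s; magnitude 2.0934 rad/s.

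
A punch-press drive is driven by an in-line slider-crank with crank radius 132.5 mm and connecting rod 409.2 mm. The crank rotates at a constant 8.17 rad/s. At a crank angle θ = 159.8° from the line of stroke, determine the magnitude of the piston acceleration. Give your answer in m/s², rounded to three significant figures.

6.07

ω = 8.17 rad/s
x(θ) = r cosθ + √(L² − r² sin²θ); with ω constant, a = ω²·d²x/dθ².
d²x/dθ² = −r cosθ − r²(cos2θ)/√u − r⁴ sin²2θ/(4u^{3/2}),  u = L² − r² sin²θ = 0.165351 m².
Substituting r = 0.1325 m, L = 0.4092 m, θ = 159.8°: d²x/dθ² = +0.09099 m.
a = ω²·d²x/dθ² = (8.17)²·(+0.09099) = +6.0735 m/s²;  |a| = 6.0735 m/s².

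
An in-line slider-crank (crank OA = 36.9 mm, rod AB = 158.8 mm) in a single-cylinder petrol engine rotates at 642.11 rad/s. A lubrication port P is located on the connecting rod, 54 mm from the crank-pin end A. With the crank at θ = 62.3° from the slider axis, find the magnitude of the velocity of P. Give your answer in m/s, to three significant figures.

ω = 642.1 rad/s.  Crank-pin speed |V_A| = rω = 23.694 m/s, perpendicular to OA.
Rod angle: sinφ = −(r/L) sinθ ⇒ φ = -11.873°; ω_rod = −rω cosθ/√(L²−r²sin²θ) = -70.873 rad/s.
V_P = V_A + ω_rod × AP, with AP = 0.054 m along the rod.
Components: V_Px = −rω sinθ − a·ω_rod·sinφ = -21.766 m/s;  V_Py = rω cosθ + a·ω_rod·cosφ = +7.2686 m/s.
|V_P| = √(V_Px² + V_Py²) = 22.947 m/s.

22.9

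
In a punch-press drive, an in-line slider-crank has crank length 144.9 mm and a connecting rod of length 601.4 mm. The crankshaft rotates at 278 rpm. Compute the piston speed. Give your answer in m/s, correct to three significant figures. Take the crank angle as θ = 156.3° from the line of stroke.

ω = 2π·278/60 = 29.11 rad/s
For an in-line slider-crank, x = r cosθ + √(L² − r² sin²θ), so v = −rω sinθ·[1 + r cosθ/√(L² − r² sin²θ)].
With r = 0.1449 m, L = 0.6014 m, θ = 156.3°: √(L² − r² sin²θ) = 0.59857 m.
v = −0.1449·29.11·0.40195·[1 + 0.1449·-0.91566/0.59857] = -1.3197 m/s.
|v| = 1.3197 m/s.

1.32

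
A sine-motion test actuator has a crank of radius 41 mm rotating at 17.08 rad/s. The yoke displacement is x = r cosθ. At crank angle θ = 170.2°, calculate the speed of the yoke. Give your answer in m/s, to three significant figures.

ω = 17.08 rad/s
x = r cosθ ⇒ ẋ = −rω sinθ.
|v| = rω|sinθ| = 0.041·17.08·|sin 170.2°| = 0.11919 m/s.

0.119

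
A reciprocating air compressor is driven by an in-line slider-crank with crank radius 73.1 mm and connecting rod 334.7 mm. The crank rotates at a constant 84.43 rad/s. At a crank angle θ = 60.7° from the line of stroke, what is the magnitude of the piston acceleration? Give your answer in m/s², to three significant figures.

ω = 84.43 rad/s
x(θ) = r cosθ + √(L² − r² sin²θ); with ω constant, a = ω²·d²x/dθ².
d²x/dθ² = −r cosθ − r²(cos2θ)/√u − r⁴ sin²2θ/(4u^{3/2}),  u = L² − r² sin²θ = 0.10796 m².
Substituting r = 0.0731 m, L = 0.3347 m, θ = 60.7°: d²x/dθ² = -0.027447 m.
a = ω²·d²x/dθ² = (84.43)²·(-0.027447) = -195.66 m/s²;  |a| = 195.66 m/s².

196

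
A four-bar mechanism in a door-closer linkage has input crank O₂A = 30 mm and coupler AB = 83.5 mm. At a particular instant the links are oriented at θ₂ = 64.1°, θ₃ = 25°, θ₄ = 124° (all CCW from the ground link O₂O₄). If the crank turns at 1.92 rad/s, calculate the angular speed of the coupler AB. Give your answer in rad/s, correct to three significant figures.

0.604

ω₂ = 1.92 rad/s
Differentiating the loop-closure r₂e^{iθ₂}+r₃e^{iθ₃}=r₁+r₄e^{iθ₄} gives r₂ω₂e^{iθ₂}+r₃ω₃e^{iθ₃}=r₄ω₄e^{iθ₄}.
Eliminating the other unknown: ω₃ = r₂ω₂ sin(θ₄−θ₂) / [r₃ sin(θ₃−θ₄)].
Numerator sine = +0.86515; denominator sine = -0.98769.
Result = 0.03·1.92·(+0.86515) / (0.0835·(-0.98769)) = -0.60424 rad/s; magnitude 0.60424 rad/s.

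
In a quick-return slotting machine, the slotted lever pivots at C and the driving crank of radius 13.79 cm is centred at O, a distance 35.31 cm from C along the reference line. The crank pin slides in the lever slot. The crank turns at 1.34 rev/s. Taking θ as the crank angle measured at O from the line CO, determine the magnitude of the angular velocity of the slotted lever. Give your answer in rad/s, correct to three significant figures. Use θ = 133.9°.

ω = 8.419 rad/s (from 1.34 rev/s).
Crank pin A relative to C: A = (d + r cosθ, r sinθ); lever angle φ = atan2(r sinθ, d + r cosθ).
Differentiating tanφ: φ̇ = rω(d cosθ + r)/(d² + r² + 2dr cosθ).
d² + r² + 2dr cosθ = |CA|² = 0.0761691 m²;  d cosθ + r = -0.10694 m.
|ω_lever| = |0.1379·8.419·-0.10694| / 0.0761691 = 1.6301 rad/s.

1.63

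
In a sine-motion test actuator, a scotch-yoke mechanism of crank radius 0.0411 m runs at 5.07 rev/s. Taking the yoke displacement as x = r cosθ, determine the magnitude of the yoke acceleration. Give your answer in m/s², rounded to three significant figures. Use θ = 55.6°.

23.6

ω = 31.86 rad/s (from 5.07 rev/s).
x = r cosθ ⇒ ẍ = −rω² cosθ (ω constant).
|a| = rω²|cosθ| = 0.0411·(31.86)²·|cos 55.6°| = 23.564 m/s².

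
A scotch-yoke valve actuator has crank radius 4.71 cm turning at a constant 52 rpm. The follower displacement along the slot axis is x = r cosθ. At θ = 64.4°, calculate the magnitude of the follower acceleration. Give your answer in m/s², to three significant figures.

0.603

ω = 5.445 rad/s (from 52 rpm).
x = r cosθ ⇒ ẍ = −rω² cosθ (ω constant).
|a| = rω²|cosθ| = 0.0471·(5.445)²·|cos 64.4°| = 0.60347 m/s².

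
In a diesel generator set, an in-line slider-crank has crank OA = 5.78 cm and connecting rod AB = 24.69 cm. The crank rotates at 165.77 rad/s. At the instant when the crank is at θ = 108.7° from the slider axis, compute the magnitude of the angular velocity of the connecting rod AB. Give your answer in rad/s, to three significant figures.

ω = 165.8 rad/s
The rod makes angle φ with the slider axis where L sinφ = r sinθ; differentiating, L cosφ·φ̇ = r ω cosθ.
L cosφ = √(L² − r² sin²θ) = 0.24075 m.
|ω_rod| = r ω |cosθ| / √(L² − r² sin²θ) = 0.0578·165.8·0.32061/0.24075 = 12.76 rad/s.

12.8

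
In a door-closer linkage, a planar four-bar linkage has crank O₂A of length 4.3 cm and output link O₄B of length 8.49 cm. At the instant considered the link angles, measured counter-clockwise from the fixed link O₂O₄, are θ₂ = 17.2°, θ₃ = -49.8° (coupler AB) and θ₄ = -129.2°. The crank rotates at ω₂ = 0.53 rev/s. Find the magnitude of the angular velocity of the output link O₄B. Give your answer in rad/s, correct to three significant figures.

ω₂ = 3.33 rad/s (from 0.53 rev/s).
Differentiating the loop-closure r₂e^{iθ₂}+r₃e^{iθ₃}=r₁+r₄e^{iθ₄} gives r₂ω₂e^{iθ₂}+r₃ω₃e^{iθ₃}=r₄ω₄e^{iθ₄}.
Eliminating the other unknown: ω₄ = r₂ω₂ sin(θ₂−θ₃) / [r₄ sin(θ₄−θ₃)].
Numerator sine = +0.92050; denominator sine = -0.98294.
Result = 0.043·3.33·(+0.92050) / (0.0849·(-0.98294)) = -1.5795 rad/s; magnitude 1.5795 rad/s.

1.58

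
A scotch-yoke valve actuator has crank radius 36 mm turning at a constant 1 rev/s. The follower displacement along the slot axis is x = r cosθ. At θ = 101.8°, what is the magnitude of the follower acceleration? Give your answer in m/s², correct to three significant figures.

ω = 6.283 rad/s (from 1 rev/s).
x = r cosθ ⇒ ẍ = −rω² cosθ (ω constant).
|a| = rω²|cosθ| = 0.036·(6.283)²·|cos 101.8°| = 0.29063 m/s².

0.291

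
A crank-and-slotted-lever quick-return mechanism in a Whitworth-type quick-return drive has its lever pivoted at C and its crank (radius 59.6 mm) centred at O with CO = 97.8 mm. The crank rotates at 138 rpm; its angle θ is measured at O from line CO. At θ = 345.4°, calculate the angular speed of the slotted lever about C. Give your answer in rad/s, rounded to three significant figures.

5.44

ω = 14.45 rad/s (from 138 rpm).
Crank pin A relative to C: A = (d + r cosθ, r sinθ); lever angle φ = atan2(r sinθ, d + r cosθ).
Differentiating tanφ: φ̇ = rω(d cosθ + r)/(d² + r² + 2dr cosθ).
d² + r² + 2dr cosθ = |CA|² = 0.0243983 m²;  d cosθ + r = +0.15424 m.
|ω_lever| = |0.0596·14.45·+0.15424| / 0.0243983 = 5.445 rad/s.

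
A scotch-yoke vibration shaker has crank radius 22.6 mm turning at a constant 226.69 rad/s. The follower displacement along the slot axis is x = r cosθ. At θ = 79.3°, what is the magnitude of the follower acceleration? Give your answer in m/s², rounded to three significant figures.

216

ω = 226.7 rad/s
x = r cosθ ⇒ ẍ = −rω² cosθ (ω constant).
|a| = rω²|cosθ| = 0.0226·(226.7)²·|cos 79.3°| = 215.63 m/s².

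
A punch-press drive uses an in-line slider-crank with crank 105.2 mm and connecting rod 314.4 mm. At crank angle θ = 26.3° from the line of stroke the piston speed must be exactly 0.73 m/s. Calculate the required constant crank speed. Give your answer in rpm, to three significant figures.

115

For an in-line slider-crank, |v_piston| = rω|sinθ|·[1 + r cosθ/√(L² − r² sin²θ)].
With r = 0.1052 m, L = 0.3144 m, θ = 26.3°: the bracketed kinematic factor |dx/dθ| = 0.060749 m.
ω = v/|dx/dθ| = 0.73/0.060749 = 12.017 rad/s.
N = 60ω/(2π) = 114.75 rpm.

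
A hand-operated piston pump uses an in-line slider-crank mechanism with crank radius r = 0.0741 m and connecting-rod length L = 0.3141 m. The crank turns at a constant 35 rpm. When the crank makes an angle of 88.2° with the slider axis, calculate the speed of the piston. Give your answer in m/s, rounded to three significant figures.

0.274

ω = 2π·35/60 = 3.665 rad/s
For an in-line slider-crank, x = r cosθ + √(L² − r² sin²θ), so v = −rω sinθ·[1 + r cosθ/√(L² − r² sin²θ)].
With r = 0.0741 m, L = 0.3141 m, θ = 88.2°: √(L² − r² sin²θ) = 0.30524 m.
v = −0.0741·3.665·0.99951·[1 + 0.0741·0.03141/0.30524] = -0.27353 m/s.
|v| = 0.27353 m/s.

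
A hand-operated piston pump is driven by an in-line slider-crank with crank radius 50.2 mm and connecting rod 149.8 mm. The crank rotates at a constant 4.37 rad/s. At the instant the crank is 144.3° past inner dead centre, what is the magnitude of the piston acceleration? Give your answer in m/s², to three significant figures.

ω = 4.37 rad/s
x(θ) = r cosθ + √(L² − r² sin²θ); with ω constant, a = ω²·d²x/dθ².
d²x/dθ² = −r cosθ − r²(cos2θ)/√u − r⁴ sin²2θ/(4u^{3/2}),  u = L² − r² sin²θ = 0.0215819 m².
Substituting r = 0.0502 m, L = 0.1498 m, θ = 144.3°: d²x/dθ² = +0.034845 m.
a = ω²·d²x/dθ² = (4.37)²·(+0.034845) = +0.66544 m/s²;  |a| = 0.66544 m/s².

0.665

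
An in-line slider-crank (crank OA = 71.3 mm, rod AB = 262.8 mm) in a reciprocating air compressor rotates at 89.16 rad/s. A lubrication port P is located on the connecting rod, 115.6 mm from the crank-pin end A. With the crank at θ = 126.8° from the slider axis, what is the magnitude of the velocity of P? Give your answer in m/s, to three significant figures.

5.18

ω = 89.16 rad/s.  Crank-pin speed |V_A| = rω = 6.3571 m/s, perpendicular to OA.
Rod angle: sinφ = −(r/L) sinθ ⇒ φ = -12.547°; ω_rod = −rω cosθ/√(L²−r²sin²θ) = +14.845 rad/s.
V_P = V_A + ω_rod × AP, with AP = 0.1156 m along the rod.
Components: V_Px = −rω sinθ − a·ω_rod·sinφ = -4.7175 m/s;  V_Py = rω cosθ + a·ω_rod·cosφ = -2.133 m/s.
|V_P| = √(V_Px² + V_Py²) = 5.1773 m/s.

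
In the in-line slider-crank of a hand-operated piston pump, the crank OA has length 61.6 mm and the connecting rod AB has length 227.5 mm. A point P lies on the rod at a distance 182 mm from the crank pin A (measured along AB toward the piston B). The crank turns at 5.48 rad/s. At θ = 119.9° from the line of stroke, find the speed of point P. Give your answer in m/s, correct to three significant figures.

0.262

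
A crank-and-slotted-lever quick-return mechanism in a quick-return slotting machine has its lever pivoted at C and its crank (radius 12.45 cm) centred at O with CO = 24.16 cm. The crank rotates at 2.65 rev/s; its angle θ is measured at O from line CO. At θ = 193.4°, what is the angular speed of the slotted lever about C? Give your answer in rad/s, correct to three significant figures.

14.9

ω = 16.65 rad/s (from 2.65 rev/s).
Crank pin A relative to C: A = (d + r cosθ, r sinθ); lever angle φ = atan2(r sinθ, d + r cosθ).
Differentiating tanφ: φ̇ = rω(d cosθ + r)/(d² + r² + 2dr cosθ).
d² + r² + 2dr cosθ = |CA|² = 0.0153502 m²;  d cosθ + r = -0.11052 m.
|ω_lever| = |0.1245·16.65·-0.11052| / 0.0153502 = 14.926 rad/s.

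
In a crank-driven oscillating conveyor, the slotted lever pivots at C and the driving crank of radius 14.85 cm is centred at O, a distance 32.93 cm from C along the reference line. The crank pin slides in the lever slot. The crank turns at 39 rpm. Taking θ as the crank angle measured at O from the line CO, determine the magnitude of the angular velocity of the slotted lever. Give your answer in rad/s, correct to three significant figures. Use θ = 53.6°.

1.11

ω = 4.084 rad/s (from 39 rpm).
Crank pin A relative to C: A = (d + r cosθ, r sinθ); lever angle φ = atan2(r sinθ, d + r cosθ).
Differentiating tanφ: φ̇ = rω(d cosθ + r)/(d² + r² + 2dr cosθ).
d² + r² + 2dr cosθ = |CA|² = 0.188528 m²;  d cosθ + r = +0.34391 m.
|ω_lever| = |0.1485·4.084·+0.34391| / 0.188528 = 1.1063 rad/s.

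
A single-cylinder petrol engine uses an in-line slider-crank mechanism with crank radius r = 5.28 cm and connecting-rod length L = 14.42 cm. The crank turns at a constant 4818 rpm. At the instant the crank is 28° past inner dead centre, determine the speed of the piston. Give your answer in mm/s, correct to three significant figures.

16600

ω = 2π·4818/60 = 504.5 rad/s
For an in-line slider-crank, x = r cosθ + √(L² − r² sin²θ), so v = −rω sinθ·[1 + r cosθ/√(L² − r² sin²θ)].
With r = 0.0528 m, L = 0.1442 m, θ = 28°: √(L² − r² sin²θ) = 0.14205 m.
v = −0.0528·504.5·0.46947·[1 + 0.0528·0.88295/0.14205] = -16.611 m/s.
|v| = 16.611 m/s = 16611 mm/s.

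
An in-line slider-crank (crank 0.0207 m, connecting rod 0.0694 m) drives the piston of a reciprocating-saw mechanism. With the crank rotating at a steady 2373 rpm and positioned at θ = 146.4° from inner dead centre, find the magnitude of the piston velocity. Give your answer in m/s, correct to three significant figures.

2.13

ω = 2π·2373/60 = 248.5 rad/s
For an in-line slider-crank, x = r cosθ + √(L² − r² sin²θ), so v = −rω sinθ·[1 + r cosθ/√(L² − r² sin²θ)].
With r = 0.0207 m, L = 0.0694 m, θ = 146.4°: √(L² − r² sin²θ) = 0.068448 m.
v = −0.0207·248.5·0.55339·[1 + 0.0207·-0.83292/0.068448] = -2.1296 m/s.
|v| = 2.1296 m/s.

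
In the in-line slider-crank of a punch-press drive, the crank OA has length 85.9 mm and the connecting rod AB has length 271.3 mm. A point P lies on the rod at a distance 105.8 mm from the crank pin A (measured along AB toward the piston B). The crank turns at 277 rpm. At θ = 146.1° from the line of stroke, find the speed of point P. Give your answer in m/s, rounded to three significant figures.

1.77

ω = 29.01 rad/s.  Crank-pin speed |V_A| = rω = 2.4917 m/s, perpendicular to OA.
Rod angle: sinφ = −(r/L) sinθ ⇒ φ = -10.172°; ω_rod = −rω cosθ/√(L²−r²sin²θ) = +7.7449 rad/s.
V_P = V_A + ω_rod × AP, with AP = 0.1058 m along the rod.
Components: V_Px = −rω sinθ − a·ω_rod·sinφ = -1.245 m/s;  V_Py = rω cosθ + a·ω_rod·cosφ = -1.2616 m/s.
|V_P| = √(V_Px² + V_Py²) = 1.7725 m/s.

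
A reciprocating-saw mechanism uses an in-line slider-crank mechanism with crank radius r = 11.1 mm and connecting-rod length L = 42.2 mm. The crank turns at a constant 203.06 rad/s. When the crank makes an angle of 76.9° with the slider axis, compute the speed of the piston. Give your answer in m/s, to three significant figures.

2.33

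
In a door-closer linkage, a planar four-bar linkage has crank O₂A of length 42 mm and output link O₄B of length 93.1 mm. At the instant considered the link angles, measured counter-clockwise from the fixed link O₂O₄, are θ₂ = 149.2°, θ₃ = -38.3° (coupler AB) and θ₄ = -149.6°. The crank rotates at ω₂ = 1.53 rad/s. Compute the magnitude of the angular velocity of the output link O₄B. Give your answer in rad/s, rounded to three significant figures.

0.0967

ω₂ = 1.53 rad/s
Differentiating the loop-closure r₂e^{iθ₂}+r₃e^{iθ₃}=r₁+r₄e^{iθ₄} gives r₂ω₂e^{iθ₂}+r₃ω₃e^{iθ₃}=r₄ω₄e^{iθ₄}.
Eliminating the other unknown: ω₄ = r₂ω₂ sin(θ₂−θ₃) / [r₄ sin(θ₄−θ₃)].
Numerator sine = -0.13053; denominator sine = -0.93169.
Result = 0.042·1.53·(-0.13053) / (0.0931·(-0.93169)) = +0.096698 rad/s; magnitude 0.096698 rad/s.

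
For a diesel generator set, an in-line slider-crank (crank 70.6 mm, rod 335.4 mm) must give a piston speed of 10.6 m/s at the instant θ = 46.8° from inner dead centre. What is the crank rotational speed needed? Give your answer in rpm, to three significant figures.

1720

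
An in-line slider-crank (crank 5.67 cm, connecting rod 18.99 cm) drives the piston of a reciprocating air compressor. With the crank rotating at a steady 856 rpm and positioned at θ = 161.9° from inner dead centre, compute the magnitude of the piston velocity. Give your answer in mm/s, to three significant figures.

ω = 2π·856/60 = 89.64 rad/s
For an in-line slider-crank, x = r cosθ + √(L² − r² sin²θ), so v = −rω sinθ·[1 + r cosθ/√(L² − r² sin²θ)].
With r = 0.0567 m, L = 0.1899 m, θ = 161.9°: √(L² − r² sin²θ) = 0.18908 m.
v = −0.0567·89.64·0.31068·[1 + 0.0567·-0.95052/0.18908] = -1.129 m/s.
|v| = 1.129 m/s = 1129 mm/s.

1130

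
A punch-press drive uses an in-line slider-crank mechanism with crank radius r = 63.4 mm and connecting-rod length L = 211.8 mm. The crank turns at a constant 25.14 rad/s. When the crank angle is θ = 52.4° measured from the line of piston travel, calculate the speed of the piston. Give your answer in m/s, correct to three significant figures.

ω = 25.14 rad/s
For an in-line slider-crank, x = r cosθ + √(L² − r² sin²θ), so v = −rω sinθ·[1 + r cosθ/√(L² − r² sin²θ)].
With r = 0.0634 m, L = 0.2118 m, θ = 52.4°: √(L² − r² sin²θ) = 0.20576 m.
v = −0.0634·25.14·0.79229·[1 + 0.0634·0.61015/0.20576] = -1.5002 m/s.
|v| = 1.5002 m/s.

1.50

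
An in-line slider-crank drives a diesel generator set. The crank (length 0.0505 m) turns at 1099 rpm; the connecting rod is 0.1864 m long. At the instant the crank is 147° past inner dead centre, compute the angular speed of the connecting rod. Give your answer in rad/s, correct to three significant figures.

26.4

ω = 115.1 rad/s (converted from 1099 rpm).
The rod makes angle φ with the slider axis where L sinφ = r sinθ; differentiating, L cosφ·φ̇ = r ω cosθ.
L cosφ = √(L² − r² sin²θ) = 0.18436 m.
|ω_rod| = r ω |cosθ| / √(L² − r² sin²θ) = 0.0505·115.1·0.83867/0.18436 = 26.439 rad/s.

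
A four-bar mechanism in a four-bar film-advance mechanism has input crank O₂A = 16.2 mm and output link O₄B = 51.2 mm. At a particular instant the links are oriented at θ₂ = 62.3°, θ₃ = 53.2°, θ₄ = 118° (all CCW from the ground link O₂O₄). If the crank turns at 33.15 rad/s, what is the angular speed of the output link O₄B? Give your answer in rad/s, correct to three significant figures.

1.83

ω₂ = 33.15 rad/s
Differentiating the loop-closure r₂e^{iθ₂}+r₃e^{iθ₃}=r₁+r₄e^{iθ₄} gives r₂ω₂e^{iθ₂}+r₃ω₃e^{iθ₃}=r₄ω₄e^{iθ₄}.
Eliminating the other unknown: ω₄ = r₂ω₂ sin(θ₂−θ₃) / [r₄ sin(θ₄−θ₃)].
Numerator sine = +0.15816; denominator sine = +0.90483.
Result = 0.0162·33.15·(+0.15816) / (0.0512·(+0.90483)) = +1.8334 rad/s; magnitude 1.8334 rad/s.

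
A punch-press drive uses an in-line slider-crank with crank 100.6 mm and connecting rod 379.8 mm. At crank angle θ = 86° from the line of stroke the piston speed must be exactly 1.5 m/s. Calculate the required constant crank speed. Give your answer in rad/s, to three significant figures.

14.7

For an in-line slider-crank, |v_piston| = rω|sinθ|·[1 + r cosθ/√(L² − r² sin²θ)].
With r = 0.1006 m, L = 0.3798 m, θ = 86°: the bracketed kinematic factor |dx/dθ| = 0.10228 m.
ω = v/|dx/dθ| = 1.5/0.10228 = 14.666 rad/s.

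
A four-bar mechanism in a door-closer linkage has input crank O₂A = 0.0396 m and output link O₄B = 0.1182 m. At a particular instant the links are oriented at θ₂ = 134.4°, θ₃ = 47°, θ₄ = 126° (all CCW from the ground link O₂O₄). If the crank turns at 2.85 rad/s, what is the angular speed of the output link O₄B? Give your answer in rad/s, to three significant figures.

0.972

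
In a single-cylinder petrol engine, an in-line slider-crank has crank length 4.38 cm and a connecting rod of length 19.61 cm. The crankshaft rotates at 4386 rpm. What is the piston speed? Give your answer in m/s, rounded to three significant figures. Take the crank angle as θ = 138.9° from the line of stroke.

11.0

ω = 2π·4386/60 = 459.3 rad/s
For an in-line slider-crank, x = r cosθ + √(L² − r² sin²θ), so v = −rω sinθ·[1 + r cosθ/√(L² − r² sin²θ)].
With r = 0.0438 m, L = 0.1961 m, θ = 138.9°: √(L² − r² sin²θ) = 0.19397 m.
v = −0.0438·459.3·0.65738·[1 + 0.0438·-0.75356/0.19397] = -10.974 m/s.
|v| = 10.974 m/s.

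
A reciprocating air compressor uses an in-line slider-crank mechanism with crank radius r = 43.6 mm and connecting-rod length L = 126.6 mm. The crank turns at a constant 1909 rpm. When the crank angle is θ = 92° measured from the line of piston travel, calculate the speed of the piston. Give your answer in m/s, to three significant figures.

8.60

ω = 2π·1909/60 = 199.9 rad/s
For an in-line slider-crank, x = r cosθ + √(L² − r² sin²θ), so v = −rω sinθ·[1 + r cosθ/√(L² − r² sin²θ)].
With r = 0.0436 m, L = 0.1266 m, θ = 92°: √(L² − r² sin²θ) = 0.11887 m.
v = −0.0436·199.9·0.99939·[1 + 0.0436·-0.03490/0.11887] = -8.5993 m/s.
|v| = 8.5993 m/s.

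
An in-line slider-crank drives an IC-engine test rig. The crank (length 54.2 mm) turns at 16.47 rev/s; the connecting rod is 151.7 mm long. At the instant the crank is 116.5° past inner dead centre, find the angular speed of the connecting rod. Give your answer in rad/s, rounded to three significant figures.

17.4

ω = 103.5 rad/s (converted from 16.47 rev/s).
The rod makes angle φ with the slider axis where L sinφ = r sinθ; differentiating, L cosφ·φ̇ = r ω cosθ.
L cosφ = √(L² − r² sin²θ) = 0.14374 m.
|ω_rod| = r ω |cosθ| / √(L² − r² sin²θ) = 0.0542·103.5·0.44620/0.14374 = 17.411 rad/s.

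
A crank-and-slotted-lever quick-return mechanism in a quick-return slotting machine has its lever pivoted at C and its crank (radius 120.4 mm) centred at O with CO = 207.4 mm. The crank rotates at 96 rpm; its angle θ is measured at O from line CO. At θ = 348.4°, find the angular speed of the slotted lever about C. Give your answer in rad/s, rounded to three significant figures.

3.68

ω = 10.05 rad/s (from 96 rpm).
Crank pin A relative to C: A = (d + r cosθ, r sinθ); lever angle φ = atan2(r sinθ, d + r cosθ).
Differentiating tanφ: φ̇ = rω(d cosθ + r)/(d² + r² + 2dr cosθ).
d² + r² + 2dr cosθ = |CA|² = 0.106433 m²;  d cosθ + r = +0.32356 m.
|ω_lever| = |0.1204·10.05·+0.32356| / 0.106433 = 3.6797 rad/s.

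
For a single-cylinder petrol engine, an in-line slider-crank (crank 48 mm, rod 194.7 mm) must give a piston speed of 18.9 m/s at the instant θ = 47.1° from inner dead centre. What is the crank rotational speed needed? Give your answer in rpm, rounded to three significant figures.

For an in-line slider-crank, |v_piston| = rω|sinθ|·[1 + r cosθ/√(L² − r² sin²θ)].
With r = 0.048 m, L = 0.1947 m, θ = 47.1°: the bracketed kinematic factor |dx/dθ| = 0.041162 m.
ω = v/|dx/dθ| = 18.9/0.041162 = 459.17 rad/s.
N = 60ω/(2π) = 4384.7 rpm.

4380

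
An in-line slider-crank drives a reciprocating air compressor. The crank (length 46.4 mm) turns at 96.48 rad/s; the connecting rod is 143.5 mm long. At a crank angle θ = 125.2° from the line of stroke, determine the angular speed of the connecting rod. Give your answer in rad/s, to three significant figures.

18.6

ω = 96.48 rad/s
The rod makes angle φ with the slider axis where L sinφ = r sinθ; differentiating, L cosφ·φ̇ = r ω cosθ.
L cosφ = √(L² − r² sin²θ) = 0.1384 m.
|ω_rod| = r ω |cosθ| / √(L² − r² sin²θ) = 0.0464·96.48·0.57643/0.1384 = 18.645 rad/s.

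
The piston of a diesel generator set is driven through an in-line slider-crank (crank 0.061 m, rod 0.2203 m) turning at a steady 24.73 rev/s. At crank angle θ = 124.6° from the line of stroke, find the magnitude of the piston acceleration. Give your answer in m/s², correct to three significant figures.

978

ω = 2π·24.7 = 155.4 rad/s
x(θ) = r cosθ + √(L² − r² sin²θ); with ω constant, a = ω²·d²x/dθ².
d²x/dθ² = −r cosθ − r²(cos2θ)/√u − r⁴ sin²2θ/(4u^{3/2}),  u = L² − r² sin²θ = 0.0460109 m².
Substituting r = 0.061 m, L = 0.2203 m, θ = 124.6°: d²x/dθ² = +0.040492 m.
a = ω²·d²x/dθ² = (155.4)²·(+0.040492) = +977.64 m/s²;  |a| = 977.64 m/s².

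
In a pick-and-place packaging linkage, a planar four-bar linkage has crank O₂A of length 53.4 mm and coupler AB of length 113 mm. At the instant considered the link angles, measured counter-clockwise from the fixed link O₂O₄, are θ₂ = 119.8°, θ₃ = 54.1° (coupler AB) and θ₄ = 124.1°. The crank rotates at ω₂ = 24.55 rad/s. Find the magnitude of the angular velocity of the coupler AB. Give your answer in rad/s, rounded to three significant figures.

ω₂ = 24.55 rad/s
Differentiating the loop-closure r₂e^{iθ₂}+r₃e^{iθ₃}=r₁+r₄e^{iθ₄} gives r₂ω₂e^{iθ₂}+r₃ω₃e^{iθ₃}=r₄ω₄e^{iθ₄}.
Eliminating the other unknown: ω₃ = r₂ω₂ sin(θ₄−θ₂) / [r₃ sin(θ₃−θ₄)].
Numerator sine = +0.07498; denominator sine = -0.93969.
Result = 0.0534·24.55·(+0.07498) / (0.113·(-0.93969)) = -0.92569 rad/s; magnitude 0.92569 rad/s.

0.926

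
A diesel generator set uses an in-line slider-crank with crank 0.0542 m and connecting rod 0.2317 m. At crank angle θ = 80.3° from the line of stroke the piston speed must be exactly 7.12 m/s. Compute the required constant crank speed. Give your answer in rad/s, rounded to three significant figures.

For an in-line slider-crank, |v_piston| = rω|sinθ|·[1 + r cosθ/√(L² − r² sin²θ)].
With r = 0.0542 m, L = 0.2317 m, θ = 80.3°: the bracketed kinematic factor |dx/dθ| = 0.055589 m.
ω = v/|dx/dθ| = 7.12/0.055589 = 128.08 rad/s.

128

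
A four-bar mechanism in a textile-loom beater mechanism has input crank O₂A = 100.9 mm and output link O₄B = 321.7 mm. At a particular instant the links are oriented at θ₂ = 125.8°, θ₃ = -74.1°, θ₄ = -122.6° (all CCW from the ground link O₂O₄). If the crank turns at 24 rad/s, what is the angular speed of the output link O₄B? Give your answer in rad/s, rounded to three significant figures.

3.42

ω₂ = 24 rad/s
Differentiating the loop-closure r₂e^{iθ₂}+r₃e^{iθ₃}=r₁+r₄e^{iθ₄} gives r₂ω₂e^{iθ₂}+r₃ω₃e^{iθ₃}=r₄ω₄e^{iθ₄}.
Eliminating the other unknown: ω₄ = r₂ω₂ sin(θ₂−θ₃) / [r₄ sin(θ₄−θ₃)].
Numerator sine = -0.34038; denominator sine = -0.74896.
Result = 0.1009·24·(-0.34038) / (0.3217·(-0.74896)) = +3.421 rad/s; magnitude 3.421 rad/s.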